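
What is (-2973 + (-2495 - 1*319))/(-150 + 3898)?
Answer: -5787/3748 ≈ -1.5440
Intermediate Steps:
(-2973 + (-2495 - 1*319))/(-150 + 3898) = (-2973 + (-2495 - 319))/3748 = (-2973 - 2814)*(1/3748) = -5787*1/3748 = -5787/3748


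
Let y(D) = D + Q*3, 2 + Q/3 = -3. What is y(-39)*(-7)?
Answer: 588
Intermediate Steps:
Q = -15 (Q = -6 + 3*(-3) = -6 - 9 = -15)
y(D) = -45 + D (y(D) = D - 15*3 = D - 45 = -45 + D)
y(-39)*(-7) = (-45 - 39)*(-7) = -84*(-7) = 588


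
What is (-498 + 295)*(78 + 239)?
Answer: -64351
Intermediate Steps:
(-498 + 295)*(78 + 239) = -203*317 = -64351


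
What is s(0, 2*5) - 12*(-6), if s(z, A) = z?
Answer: 72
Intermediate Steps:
s(0, 2*5) - 12*(-6) = 0 - 12*(-6) = 0 + 72 = 72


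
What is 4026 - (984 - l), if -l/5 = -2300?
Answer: 14542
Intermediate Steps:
l = 11500 (l = -5*(-2300) = 11500)
4026 - (984 - l) = 4026 - (984 - 1*11500) = 4026 - (984 - 11500) = 4026 - 1*(-10516) = 4026 + 10516 = 14542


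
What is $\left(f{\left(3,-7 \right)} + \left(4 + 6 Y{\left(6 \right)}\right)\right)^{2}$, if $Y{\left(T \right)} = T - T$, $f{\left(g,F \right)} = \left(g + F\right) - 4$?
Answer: $16$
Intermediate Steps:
$f{\left(g,F \right)} = -4 + F + g$ ($f{\left(g,F \right)} = \left(F + g\right) - 4 = -4 + F + g$)
$Y{\left(T \right)} = 0$
$\left(f{\left(3,-7 \right)} + \left(4 + 6 Y{\left(6 \right)}\right)\right)^{2} = \left(\left(-4 - 7 + 3\right) + \left(4 + 6 \cdot 0\right)\right)^{2} = \left(-8 + \left(4 + 0\right)\right)^{2} = \left(-8 + 4\right)^{2} = \left(-4\right)^{2} = 16$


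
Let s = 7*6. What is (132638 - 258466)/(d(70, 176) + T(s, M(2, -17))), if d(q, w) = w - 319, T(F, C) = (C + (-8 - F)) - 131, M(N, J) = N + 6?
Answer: 31457/79 ≈ 398.19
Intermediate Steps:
s = 42
M(N, J) = 6 + N
T(F, C) = -139 + C - F (T(F, C) = (-8 + C - F) - 131 = -139 + C - F)
d(q, w) = -319 + w
(132638 - 258466)/(d(70, 176) + T(s, M(2, -17))) = (132638 - 258466)/((-319 + 176) + (-139 + (6 + 2) - 1*42)) = -125828/(-143 + (-139 + 8 - 42)) = -125828/(-143 - 173) = -125828/(-316) = -125828*(-1/316) = 31457/79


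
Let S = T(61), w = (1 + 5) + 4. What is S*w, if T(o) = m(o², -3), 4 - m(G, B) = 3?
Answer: 10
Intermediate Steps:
w = 10 (w = 6 + 4 = 10)
m(G, B) = 1 (m(G, B) = 4 - 1*3 = 4 - 3 = 1)
T(o) = 1
S = 1
S*w = 1*10 = 10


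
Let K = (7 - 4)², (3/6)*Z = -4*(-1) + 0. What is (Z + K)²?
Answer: 289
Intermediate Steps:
Z = 8 (Z = 2*(-4*(-1) + 0) = 2*(4 + 0) = 2*4 = 8)
K = 9 (K = 3² = 9)
(Z + K)² = (8 + 9)² = 17² = 289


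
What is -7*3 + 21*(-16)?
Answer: -357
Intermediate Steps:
-7*3 + 21*(-16) = -21 - 336 = -357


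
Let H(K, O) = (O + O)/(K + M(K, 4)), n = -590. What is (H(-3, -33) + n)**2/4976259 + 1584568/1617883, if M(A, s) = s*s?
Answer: 1429425644499496/1360619817908793 ≈ 1.0506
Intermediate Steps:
M(A, s) = s**2
H(K, O) = 2*O/(16 + K) (H(K, O) = (O + O)/(K + 4**2) = (2*O)/(K + 16) = (2*O)/(16 + K) = 2*O/(16 + K))
(H(-3, -33) + n)**2/4976259 + 1584568/1617883 = (2*(-33)/(16 - 3) - 590)**2/4976259 + 1584568/1617883 = (2*(-33)/13 - 590)**2*(1/4976259) + 1584568*(1/1617883) = (2*(-33)*(1/13) - 590)**2*(1/4976259) + 1584568/1617883 = (-66/13 - 590)**2*(1/4976259) + 1584568/1617883 = (-7736/13)**2*(1/4976259) + 1584568/1617883 = (59845696/169)*(1/4976259) + 1584568/1617883 = 59845696/840987771 + 1584568/1617883 = 1429425644499496/1360619817908793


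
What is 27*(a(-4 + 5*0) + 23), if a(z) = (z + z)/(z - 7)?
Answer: 7047/11 ≈ 640.64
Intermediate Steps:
a(z) = 2*z/(-7 + z) (a(z) = (2*z)/(-7 + z) = 2*z/(-7 + z))
27*(a(-4 + 5*0) + 23) = 27*(2*(-4 + 5*0)/(-7 + (-4 + 5*0)) + 23) = 27*(2*(-4 + 0)/(-7 + (-4 + 0)) + 23) = 27*(2*(-4)/(-7 - 4) + 23) = 27*(2*(-4)/(-11) + 23) = 27*(2*(-4)*(-1/11) + 23) = 27*(8/11 + 23) = 27*(261/11) = 7047/11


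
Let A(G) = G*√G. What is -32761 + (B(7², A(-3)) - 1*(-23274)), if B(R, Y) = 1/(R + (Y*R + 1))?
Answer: -638731199/67327 + 147*I*√3/67327 ≈ -9487.0 + 0.0037817*I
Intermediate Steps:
A(G) = G^(3/2)
B(R, Y) = 1/(1 + R + R*Y) (B(R, Y) = 1/(R + (R*Y + 1)) = 1/(R + (1 + R*Y)) = 1/(1 + R + R*Y))
-32761 + (B(7², A(-3)) - 1*(-23274)) = -32761 + (1/(1 + 7² + 7²*(-3)^(3/2)) - 1*(-23274)) = -32761 + (1/(1 + 49 + 49*(-3*I*√3)) + 23274) = -32761 + (1/(1 + 49 - 147*I*√3) + 23274) = -32761 + (1/(50 - 147*I*√3) + 23274) = -32761 + (23274 + 1/(50 - 147*I*√3)) = -9487 + 1/(50 - 147*I*√3)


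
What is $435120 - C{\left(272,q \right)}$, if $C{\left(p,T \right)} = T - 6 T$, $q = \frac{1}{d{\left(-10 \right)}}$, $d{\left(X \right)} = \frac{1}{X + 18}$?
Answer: $435160$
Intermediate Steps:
$d{\left(X \right)} = \frac{1}{18 + X}$
$q = 8$ ($q = \frac{1}{\frac{1}{18 - 10}} = \frac{1}{\frac{1}{8}} = 8$)
$C{\left(p,T \right)} = - 5 T$
$435120 - C{\left(272,q \right)} = 435120 - \left(-5\right) 8 = 435120 - -40 = 435120 + 40 = 435160$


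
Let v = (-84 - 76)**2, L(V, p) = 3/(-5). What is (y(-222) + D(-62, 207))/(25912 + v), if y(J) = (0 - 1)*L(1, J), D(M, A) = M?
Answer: -307/257560 ≈ -0.0011920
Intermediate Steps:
L(V, p) = -3/5 (L(V, p) = 3*(-1/5) = -3/5)
v = 25600 (v = (-160)**2 = 25600)
y(J) = 3/5 (y(J) = (0 - 1)*(-3/5) = -1*(-3/5) = 3/5)
(y(-222) + D(-62, 207))/(25912 + v) = (3/5 - 62)/(25912 + 25600) = -307/5/51512 = -307/5*1/51512 = -307/257560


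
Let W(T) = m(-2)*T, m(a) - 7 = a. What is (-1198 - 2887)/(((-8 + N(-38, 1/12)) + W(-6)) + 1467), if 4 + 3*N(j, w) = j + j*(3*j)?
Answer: -4085/2859 ≈ -1.4288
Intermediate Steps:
m(a) = 7 + a
N(j, w) = -4/3 + j² + j/3 (N(j, w) = -4/3 + (j + j*(3*j))/3 = -4/3 + (j + 3*j²)/3 = -4/3 + (j² + j/3) = -4/3 + j² + j/3)
W(T) = 5*T (W(T) = (7 - 2)*T = 5*T)
(-1198 - 2887)/(((-8 + N(-38, 1/12)) + W(-6)) + 1467) = (-1198 - 2887)/(((-8 + (-4/3 + (-38)² + (⅓)*(-38))) + 5*(-6)) + 1467) = -4085/(((-8 + (-4/3 + 1444 - 38/3)) - 30) + 1467) = -4085/(((-8 + 1430) - 30) + 1467) = -4085/((1422 - 30) + 1467) = -4085/(1392 + 1467) = -4085/2859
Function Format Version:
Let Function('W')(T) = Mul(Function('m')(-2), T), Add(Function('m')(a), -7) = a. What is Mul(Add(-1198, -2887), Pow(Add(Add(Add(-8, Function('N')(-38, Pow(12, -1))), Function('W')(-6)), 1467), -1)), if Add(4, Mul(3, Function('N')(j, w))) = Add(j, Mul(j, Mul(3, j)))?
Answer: Rational(-4085, 2859) ≈ -1.4288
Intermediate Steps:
Function('m')(a) = Add(7, a)
Function('N')(j, w) = Add(Rational(-4, 3), Pow(j, 2), Mul(Rational(1, 3), j)) (Function('N')(j, w) = Add(Rational(-4, 3), Mul(Rational(1, 3), Add(j, Mul(j, Mul(3, j))))) = Add(Rational(-4, 3), Mul(Rational(1, 3), Add(j, Mul(3, Pow(j, 2))))) = Add(Rational(-4, 3), Add(Pow(j, 2), Mul(Rational(1, 3), j))) = Add(Rational(-4, 3), Pow(j, 2), Mul(Rational(1, 3), j)))
Function('W')(T) = Mul(5, T) (Function('W')(T) = Mul(Add(7, -2), T) = Mul(5, T))
Mul(Add(-1198, -2887), Pow(Add(Add(Add(-8, Function('N')(-38, Pow(12, -1))), Function('W')(-6)), 1467), -1)) = Mul(Add(-1198, -2887), Pow(Add(Add(Add(-8, Add(Rational(-4, 3), Pow(-38, 2), Mul(Rational(1, 3), -38))), Mul(5, -6)), 1467), -1)) = Mul(-4085, Pow(Add(Add(Add(-8, Add(Rational(-4, 3), 1444, Rational(-38, 3))), -30), 1467), -1)) = Mul(-4085, Pow(Add(Add(Add(-8, 1430), -30), 1467), -1)) = Mul(-4085, Pow(Add(Add(1422, -30), 1467), -1)) = Mul(-4085, Pow(Add(1392, 1467), -1)) = Mul(-4085, Pow(2859, -1)) = Mul(-4085, Rational(1, 2859)) = Rational(-4085, 2859)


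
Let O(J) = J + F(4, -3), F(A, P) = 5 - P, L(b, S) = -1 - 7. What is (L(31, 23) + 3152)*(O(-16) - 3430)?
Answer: -10809072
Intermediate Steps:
L(b, S) = -8
O(J) = 8 + J (O(J) = J + (5 - 1*(-3)) = J + (5 + 3) = J + 8 = 8 + J)
(L(31, 23) + 3152)*(O(-16) - 3430) = (-8 + 3152)*((8 - 16) - 3430) = 3144*(-8 - 3430) = 3144*(-3438) = -10809072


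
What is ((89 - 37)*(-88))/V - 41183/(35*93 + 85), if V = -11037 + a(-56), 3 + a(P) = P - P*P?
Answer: -71354077/5941860 ≈ -12.009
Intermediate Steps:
a(P) = -3 + P - P² (a(P) = -3 + (P - P*P) = -3 + (P - P²) = -3 + P - P²)
V = -14232 (V = -11037 + (-3 - 56 - 1*(-56)²) = -11037 + (-3 - 56 - 1*3136) = -11037 + (-3 - 56 - 3136) = -11037 - 3195 = -14232)
((89 - 37)*(-88))/V - 41183/(35*93 + 85) = ((89 - 37)*(-88))/(-14232) - 41183/(35*93 + 85) = (52*(-88))*(-1/14232) - 41183/(3255 + 85) = -4576*(-1/14232) - 41183/3340 = 572/1779 - 41183*1/3340 = 572/1779 - 41183/3340 = -71354077/5941860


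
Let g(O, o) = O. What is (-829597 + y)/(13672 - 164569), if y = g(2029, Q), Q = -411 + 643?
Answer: 275856/50299 ≈ 5.4843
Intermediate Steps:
Q = 232
y = 2029
(-829597 + y)/(13672 - 164569) = (-829597 + 2029)/(13672 - 164569) = -827568/(-150897) = -827568*(-1/150897) = 275856/50299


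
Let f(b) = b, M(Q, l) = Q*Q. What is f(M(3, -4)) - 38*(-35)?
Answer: 1339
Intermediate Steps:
M(Q, l) = Q²
f(M(3, -4)) - 38*(-35) = 3² - 38*(-35) = 9 + 1330 = 1339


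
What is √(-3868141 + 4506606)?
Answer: √638465 ≈ 799.04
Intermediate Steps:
√(-3868141 + 4506606) = √638465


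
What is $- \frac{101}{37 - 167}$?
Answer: $\frac{101}{130} \approx 0.77692$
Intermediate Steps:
$- \frac{101}{37 - 167} = - \frac{101}{-130} = \left(-101\right) \left(- \frac{1}{130}\right) = \frac{101}{130}$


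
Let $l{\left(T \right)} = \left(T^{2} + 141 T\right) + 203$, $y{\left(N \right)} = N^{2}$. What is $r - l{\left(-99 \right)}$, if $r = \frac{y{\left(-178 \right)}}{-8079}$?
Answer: $\frac{31920761}{8079} \approx 3951.1$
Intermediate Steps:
$l{\left(T \right)} = 203 + T^{2} + 141 T$
$r = - \frac{31684}{8079}$ ($r = \frac{\left(-178\right)^{2}}{-8079} = 31684 \left(- \frac{1}{8079}\right) = - \frac{31684}{8079} \approx -3.9218$)
$r - l{\left(-99 \right)} = - \frac{31684}{8079} - \left(203 + \left(-99\right)^{2} + 141 \left(-99\right)\right) = - \frac{31684}{8079} - \left(203 + 9801 - 13959\right) = - \frac{31684}{8079} - -3955 = - \frac{31684}{8079} + 3955 = \frac{31920761}{8079}$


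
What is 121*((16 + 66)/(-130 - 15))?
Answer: -9922/145 ≈ -68.428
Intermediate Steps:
121*((16 + 66)/(-130 - 15)) = 121*(82/(-145)) = 121*(82*(-1/145)) = 121*(-82/145) = -9922/145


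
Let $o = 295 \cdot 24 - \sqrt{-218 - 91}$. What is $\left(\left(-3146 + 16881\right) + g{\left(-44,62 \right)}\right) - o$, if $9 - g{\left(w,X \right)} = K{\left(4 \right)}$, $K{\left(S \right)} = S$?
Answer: $6660 + i \sqrt{309} \approx 6660.0 + 17.578 i$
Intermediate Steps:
$g{\left(w,X \right)} = 5$ ($g{\left(w,X \right)} = 9 - 4 = 5$)
$o = 7080 - i \sqrt{309}$ ($o = 7080 - \sqrt{-309} = 7080 - i \sqrt{309} \approx 7080.0 - 17.578 i$)
$\left(\left(-3146 + 16881\right) + g{\left(-44,62 \right)}\right) - o = \left(\left(-3146 + 16881\right) + 5\right) - \left(7080 - i \sqrt{309}\right) = \left(13735 + 5\right) - \left(7080 - i \sqrt{309}\right) = 13740 - \left(7080 - i \sqrt{309}\right) = 6660 + i \sqrt{309}$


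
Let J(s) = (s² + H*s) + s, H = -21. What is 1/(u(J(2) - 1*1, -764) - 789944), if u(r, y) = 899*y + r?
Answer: -1/1476817 ≈ -6.7713e-7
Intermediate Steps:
J(s) = s² - 20*s (J(s) = (s² - 21*s) + s = s² - 20*s)
u(r, y) = r + 899*y
1/(u(J(2) - 1*1, -764) - 789944) = 1/(((2*(-20 + 2) - 1*1) + 899*(-764)) - 789944) = 1/(((2*(-18) - 1) - 686836) - 789944) = 1/(((-36 - 1) - 686836) - 789944) = 1/((-37 - 686836) - 789944) = 1/(-686873 - 789944) = 1/(-1476817) = -1/1476817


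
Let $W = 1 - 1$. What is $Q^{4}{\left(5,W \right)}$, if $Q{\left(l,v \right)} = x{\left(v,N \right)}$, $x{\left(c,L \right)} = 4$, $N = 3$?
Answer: $256$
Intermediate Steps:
$W = 0$
$Q{\left(l,v \right)} = 4$
$Q^{4}{\left(5,W \right)} = 4^{4} = 256$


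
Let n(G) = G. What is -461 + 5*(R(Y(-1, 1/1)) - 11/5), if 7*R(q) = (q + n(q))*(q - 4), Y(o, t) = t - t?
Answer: -472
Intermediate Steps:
Y(o, t) = 0
R(q) = 2*q*(-4 + q)/7 (R(q) = ((q + q)*(q - 4))/7 = ((2*q)*(-4 + q))/7 = (2*q*(-4 + q))/7 = 2*q*(-4 + q)/7)
-461 + 5*(R(Y(-1, 1/1)) - 11/5) = -461 + 5*((2/7)*0*(-4 + 0) - 11/5) = -461 + 5*((2/7)*0*(-4) - 11*⅕) = -461 + 5*(0 - 11/5) = -461 + 5*(-11/5) = -461 - 11 = -472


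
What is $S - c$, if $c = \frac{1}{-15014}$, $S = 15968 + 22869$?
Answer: $\frac{583098719}{15014} \approx 38837.0$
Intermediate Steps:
$S = 38837$
$c = - \frac{1}{15014} \approx -6.6604 \cdot 10^{-5}$
$S - c = 38837 - - \frac{1}{15014} = 38837 + \frac{1}{15014} = \frac{583098719}{15014}$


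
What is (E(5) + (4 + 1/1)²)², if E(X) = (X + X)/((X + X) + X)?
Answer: 5929/9 ≈ 658.78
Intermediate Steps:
E(X) = ⅔ (E(X) = (2*X)/(2*X + X) = (2*X)/((3*X)) = (2*X)*(1/(3*X)) = ⅔)
(E(5) + (4 + 1/1)²)² = (⅔ + (4 + 1/1)²)² = (⅔ + (4 + 1)²)² = (⅔ + 5²)² = (⅔ + 25)² = (77/3)² = 5929/9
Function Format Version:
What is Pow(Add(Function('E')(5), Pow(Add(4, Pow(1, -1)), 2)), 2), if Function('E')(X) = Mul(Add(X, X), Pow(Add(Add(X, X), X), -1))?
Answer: Rational(5929, 9) ≈ 658.78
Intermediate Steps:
Function('E')(X) = Rational(2, 3) (Function('E')(X) = Mul(Mul(2, X), Pow(Add(Mul(2, X), X), -1)) = Mul(Mul(2, X), Pow(Mul(3, X), -1)) = Mul(Mul(2, X), Mul(Rational(1, 3), Pow(X, -1))) = Rational(2, 3))
Pow(Add(Function('E')(5), Pow(Add(4, Pow(1, -1)), 2)), 2) = Pow(Add(Rational(2, 3), Pow(Add(4, Pow(1, -1)), 2)), 2) = Pow(Add(Rational(2, 3), Pow(Add(4, 1), 2)), 2) = Pow(Add(Rational(2, 3), Pow(5, 2)), 2) = Pow(Add(Rational(2, 3), 25), 2) = Pow(Rational(77, 3), 2) = Rational(5929, 9)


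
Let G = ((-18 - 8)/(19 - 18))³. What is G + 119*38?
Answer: -13054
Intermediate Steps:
G = -17576 (G = (-26/1)³ = (-26*1)³ = (-26)³ = -17576)
G + 119*38 = -17576 + 119*38 = -17576 + 4522 = -13054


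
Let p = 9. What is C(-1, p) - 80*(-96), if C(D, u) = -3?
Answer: 7677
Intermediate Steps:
C(-1, p) - 80*(-96) = -3 - 80*(-96) = -3 + 7680 = 7677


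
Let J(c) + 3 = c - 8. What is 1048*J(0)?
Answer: -11528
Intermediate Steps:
J(c) = -11 + c (J(c) = -3 + (c - 8) = -3 + (-8 + c) = -11 + c)
1048*J(0) = 1048*(-11 + 0) = 1048*(-11) = -11528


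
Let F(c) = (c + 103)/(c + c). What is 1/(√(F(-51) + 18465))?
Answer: √48026139/941689 ≈ 0.0073592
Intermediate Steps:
F(c) = (103 + c)/(2*c) (F(c) = (103 + c)/((2*c)) = (103 + c)*(1/(2*c)) = (103 + c)/(2*c))
1/(√(F(-51) + 18465)) = 1/(√((½)*(103 - 51)/(-51) + 18465)) = 1/(√((½)*(-1/51)*52 + 18465)) = 1/(√(-26/51 + 18465)) = 1/(√(941689/51)) = 1/(√48026139/51) = √48026139/941689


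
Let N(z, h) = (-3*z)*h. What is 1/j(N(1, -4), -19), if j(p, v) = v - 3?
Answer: -1/22 ≈ -0.045455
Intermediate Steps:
N(z, h) = -3*h*z
j(p, v) = -3 + v
1/j(N(1, -4), -19) = 1/(-3 - 19) = 1/(-22) = -1/22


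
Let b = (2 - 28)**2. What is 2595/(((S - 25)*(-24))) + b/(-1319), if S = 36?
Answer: -1200423/116072 ≈ -10.342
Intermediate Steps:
b = 676 (b = (-26)**2 = 676)
2595/(((S - 25)*(-24))) + b/(-1319) = 2595/(((36 - 25)*(-24))) + 676/(-1319) = 2595/((11*(-24))) + 676*(-1/1319) = 2595/(-264) - 676/1319 = 2595*(-1/264) - 676/1319 = -865/88 - 676/1319 = -1200423/116072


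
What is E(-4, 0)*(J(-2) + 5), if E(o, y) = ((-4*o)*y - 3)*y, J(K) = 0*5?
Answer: 0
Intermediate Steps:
J(K) = 0
E(o, y) = y*(-3 - 4*o*y) (E(o, y) = (-4*o*y - 3)*y = (-3 - 4*o*y)*y = y*(-3 - 4*o*y))
E(-4, 0)*(J(-2) + 5) = (-1*0*(3 + 4*(-4)*0))*(0 + 5) = -1*0*(3 + 0)*5 = -1*0*3*5 = 0*5 = 0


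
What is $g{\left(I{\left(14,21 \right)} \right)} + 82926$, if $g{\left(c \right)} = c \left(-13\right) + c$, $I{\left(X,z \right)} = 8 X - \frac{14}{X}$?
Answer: $81594$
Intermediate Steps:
$I{\left(X,z \right)} = - \frac{14}{X} + 8 X$
$g{\left(c \right)} = - 12 c$ ($g{\left(c \right)} = - 13 c + c = - 12 c$)
$g{\left(I{\left(14,21 \right)} \right)} + 82926 = - 12 \left(- \frac{14}{14} + 8 \cdot 14\right) + 82926 = - 12 \left(\left(-14\right) \frac{1}{14} + 112\right) + 82926 = - 12 \left(-1 + 112\right) + 82926 = \left(-12\right) 111 + 82926 = -1332 + 82926 = 81594$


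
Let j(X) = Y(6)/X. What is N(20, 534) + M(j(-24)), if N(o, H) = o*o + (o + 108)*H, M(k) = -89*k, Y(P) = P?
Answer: 275097/4 ≈ 68774.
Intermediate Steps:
j(X) = 6/X
N(o, H) = o² + H*(108 + o) (N(o, H) = o² + (108 + o)*H = o² + H*(108 + o))
N(20, 534) + M(j(-24)) = (20² + 108*534 + 534*20) - 534/(-24) = (400 + 57672 + 10680) - 534*(-1)/24 = 68752 - 89*(-¼) = 68752 + 89/4 = 275097/4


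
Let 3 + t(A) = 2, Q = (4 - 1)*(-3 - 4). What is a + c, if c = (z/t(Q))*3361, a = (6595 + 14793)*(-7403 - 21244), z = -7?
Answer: -612678509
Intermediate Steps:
a = -612702036 (a = 21388*(-28647) = -612702036)
Q = -21 (Q = 3*(-7) = -21)
t(A) = -1 (t(A) = -3 + 2 = -1)
c = 23527 (c = -7/(-1)*3361 = -7*(-1)*3361 = 7*3361 = 23527)
a + c = -612702036 + 23527 = -612678509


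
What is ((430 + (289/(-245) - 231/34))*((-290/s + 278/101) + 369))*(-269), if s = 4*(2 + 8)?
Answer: -19893930433487/480760 ≈ -4.1380e+7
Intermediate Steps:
s = 40 (s = 4*10 = 40)
((430 + (289/(-245) - 231/34))*((-290/s + 278/101) + 369))*(-269) = ((430 + (289/(-245) - 231/34))*((-290/40 + 278/101) + 369))*(-269) = ((430 + (289*(-1/245) - 231*1/34))*((-290*1/40 + 278*(1/101)) + 369))*(-269) = ((430 + (-289/245 - 231/34))*((-29/4 + 278/101) + 369))*(-269) = ((430 - 66421/8330)*(-1817/404 + 369))*(-269) = ((3515479/8330)*(147259/404))*(-269) = (73955131723/480760)*(-269) = -19893930433487/480760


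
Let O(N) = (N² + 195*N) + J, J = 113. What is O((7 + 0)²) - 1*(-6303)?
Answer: 18372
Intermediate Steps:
O(N) = 113 + N² + 195*N (O(N) = (N² + 195*N) + 113 = 113 + N² + 195*N)
O((7 + 0)²) - 1*(-6303) = (113 + ((7 + 0)²)² + 195*(7 + 0)²) - 1*(-6303) = (113 + (7²)² + 195*7²) + 6303 = (113 + 49² + 195*49) + 6303 = (113 + 2401 + 9555) + 6303 = 12069 + 6303 = 18372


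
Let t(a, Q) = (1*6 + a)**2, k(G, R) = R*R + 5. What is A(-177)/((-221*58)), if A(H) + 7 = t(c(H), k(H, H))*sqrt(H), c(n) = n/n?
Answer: 7/12818 - 49*I*sqrt(177)/12818 ≈ 0.00054611 - 0.050858*I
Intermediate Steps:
k(G, R) = 5 + R**2 (k(G, R) = R**2 + 5 = 5 + R**2)
c(n) = 1
t(a, Q) = (6 + a)**2
A(H) = -7 + 49*sqrt(H) (A(H) = -7 + (6 + 1)**2*sqrt(H) = -7 + 7**2*sqrt(H) = -7 + 49*sqrt(H))
A(-177)/((-221*58)) = (-7 + 49*sqrt(-177))/((-221*58)) = (-7 + 49*(I*sqrt(177)))/(-12818) = (-7 + 49*I*sqrt(177))*(-1/12818) = 7/12818 - 49*I*sqrt(177)/12818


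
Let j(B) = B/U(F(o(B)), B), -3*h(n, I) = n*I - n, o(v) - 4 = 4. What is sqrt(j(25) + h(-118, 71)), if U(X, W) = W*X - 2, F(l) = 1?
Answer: sqrt(13113795)/69 ≈ 52.483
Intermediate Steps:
o(v) = 8 (o(v) = 4 + 4 = 8)
U(X, W) = -2 + W*X
h(n, I) = n/3 - I*n/3 (h(n, I) = -(n*I - n)/3 = -(I*n - n)/3 = -(-n + I*n)/3 = n/3 - I*n/3)
j(B) = B/(-2 + B) (j(B) = B/(-2 + B*1) = B/(-2 + B))
sqrt(j(25) + h(-118, 71)) = sqrt(25/(-2 + 25) + (1/3)*(-118)*(1 - 1*71)) = sqrt(25/23 + (1/3)*(-118)*(1 - 71)) = sqrt(25*(1/23) + (1/3)*(-118)*(-70)) = sqrt(25/23 + 8260/3) = sqrt(190055/69) = sqrt(13113795)/69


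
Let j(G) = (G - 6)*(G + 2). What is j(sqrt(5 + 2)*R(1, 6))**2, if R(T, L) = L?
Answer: 61632 - 11520*sqrt(7) ≈ 31153.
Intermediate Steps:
j(G) = (-6 + G)*(2 + G)
j(sqrt(5 + 2)*R(1, 6))**2 = (-12 + (sqrt(5 + 2)*6)**2 - 4*sqrt(5 + 2)*6)**2 = (-12 + (sqrt(7)*6)**2 - 4*sqrt(7)*6)**2 = (-12 + (6*sqrt(7))**2 - 24*sqrt(7))**2 = (-12 + 252 - 24*sqrt(7))**2 = (240 - 24*sqrt(7))**2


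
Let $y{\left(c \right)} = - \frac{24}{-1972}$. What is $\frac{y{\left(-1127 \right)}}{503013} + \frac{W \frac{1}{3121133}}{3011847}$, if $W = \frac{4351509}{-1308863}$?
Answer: $\frac{8202415502557813633}{339018182822697400472923613} \approx 2.4195 \cdot 10^{-8}$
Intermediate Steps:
$W = - \frac{4351509}{1308863}$ ($W = 4351509 \left(- \frac{1}{1308863}\right) = - \frac{4351509}{1308863} \approx -3.3246$)
$y{\left(c \right)} = \frac{6}{493}$ ($y{\left(c \right)} = \left(-24\right) \left(- \frac{1}{1972}\right) = \frac{6}{493}$)
$\frac{y{\left(-1127 \right)}}{503013} + \frac{W \frac{1}{3121133}}{3011847} = \frac{6}{493 \cdot 503013} + \frac{\left(- \frac{4351509}{1308863}\right) \frac{1}{3121133}}{3011847} = \frac{6}{493} \cdot \frac{1}{503013} + \left(- \frac{4351509}{1308863}\right) \frac{1}{3121133} \cdot \frac{1}{3011847} = \frac{2}{82661803} - \frac{1450503}{4101267701875525271} = \frac{8202415502557813633}{339018182822697400472923613}$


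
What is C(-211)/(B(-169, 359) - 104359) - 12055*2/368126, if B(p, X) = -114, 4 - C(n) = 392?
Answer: -1188005571/19229613799 ≈ -0.061780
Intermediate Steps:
C(n) = -388 (C(n) = 4 - 1*392 = 4 - 392 = -388)
C(-211)/(B(-169, 359) - 104359) - 12055*2/368126 = -388/(-114 - 104359) - 12055*2/368126 = -388/(-104473) - 24110*1/368126 = -388*(-1/104473) - 12055/184063 = 388/104473 - 12055/184063 = -1188005571/19229613799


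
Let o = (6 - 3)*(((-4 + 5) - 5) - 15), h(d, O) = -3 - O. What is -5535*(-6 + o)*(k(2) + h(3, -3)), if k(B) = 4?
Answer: 1394820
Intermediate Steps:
o = -57 (o = 3*((1 - 5) - 15) = 3*(-4 - 15) = 3*(-19) = -57)
-5535*(-6 + o)*(k(2) + h(3, -3)) = -5535*(-6 - 57)*(4 + (-3 - 1*(-3))) = -(-348705)*(4 + (-3 + 3)) = -(-348705)*(4 + 0) = -(-348705)*4 = -5535*(-252) = 1394820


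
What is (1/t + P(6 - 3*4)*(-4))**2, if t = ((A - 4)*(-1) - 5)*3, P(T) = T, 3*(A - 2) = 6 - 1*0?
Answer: 128881/225 ≈ 572.80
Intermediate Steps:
A = 4 (A = 2 + (6 - 1*0)/3 = 2 + (6 + 0)/3 = 2 + (1/3)*6 = 2 + 2 = 4)
t = -15 (t = ((4 - 4)*(-1) - 5)*3 = (0*(-1) - 5)*3 = (0 - 5)*3 = -5*3 = -15)
(1/t + P(6 - 3*4)*(-4))**2 = (1/(-15) + (6 - 3*4)*(-4))**2 = (-1/15 + (6 - 12)*(-4))**2 = (-1/15 - 6*(-4))**2 = (-1/15 + 24)**2 = (359/15)**2 = 128881/225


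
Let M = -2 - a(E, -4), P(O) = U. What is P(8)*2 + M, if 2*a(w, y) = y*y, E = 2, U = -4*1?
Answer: -18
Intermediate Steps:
U = -4
a(w, y) = y²/2 (a(w, y) = (y*y)/2 = y²/2)
P(O) = -4
M = -10 (M = -2 - (-4)²/2 = -2 - 16/2 = -2 - 1*8 = -2 - 8 = -10)
P(8)*2 + M = -4*2 - 10 = -8 - 10 = -18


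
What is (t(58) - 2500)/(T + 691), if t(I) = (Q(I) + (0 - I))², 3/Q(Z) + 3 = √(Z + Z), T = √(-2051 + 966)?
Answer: I*(-109053 + 11064*√29)/(-86375*I - 12*√31465 + 125*√1085 + 8292*I*√29) ≈ 1.1831 - 0.056396*I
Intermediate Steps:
T = I*√1085 (T = √(-1085) = I*√1085 ≈ 32.939*I)
Q(Z) = 3/(-3 + √2*√Z) (Q(Z) = 3/(-3 + √(Z + Z)) = 3/(-3 + √(2*Z)) = 3/(-3 + √2*√Z))
t(I) = (-I + 3/(-3 + √2*√I))² (t(I) = (3/(-3 + √2*√I) + (0 - I))² = (3/(-3 + √2*√I) - I)² = (-I + 3/(-3 + √2*√I))²)
(t(58) - 2500)/(T + 691) = ((58 - 3/(-3 + √2*√58))² - 2500)/(I*√1085 + 691) = ((58 - 3/(-3 + 2*√29))² - 2500)/(691 + I*√1085) = (-2500 + (58 - 3/(-3 + 2*√29))²)/(691 + I*√1085)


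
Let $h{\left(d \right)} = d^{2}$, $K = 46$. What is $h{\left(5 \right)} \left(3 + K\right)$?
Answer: $1225$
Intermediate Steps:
$h{\left(5 \right)} \left(3 + K\right) = 5^{2} \left(3 + 46\right) = 25 \cdot 49 = 1225$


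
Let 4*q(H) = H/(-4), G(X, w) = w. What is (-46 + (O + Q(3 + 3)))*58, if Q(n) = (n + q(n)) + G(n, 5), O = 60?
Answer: 5713/4 ≈ 1428.3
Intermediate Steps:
q(H) = -H/16 (q(H) = (H/(-4))/4 = (H*(-¼))/4 = (-H/4)/4 = -H/16)
Q(n) = 5 + 15*n/16 (Q(n) = (n - n/16) + 5 = 15*n/16 + 5 = 5 + 15*n/16)
(-46 + (O + Q(3 + 3)))*58 = (-46 + (60 + (5 + 15*(3 + 3)/16)))*58 = (-46 + (60 + (5 + (15/16)*6)))*58 = (-46 + (60 + (5 + 45/8)))*58 = (-46 + (60 + 85/8))*58 = (-46 + 565/8)*58 = (197/8)*58 = 5713/4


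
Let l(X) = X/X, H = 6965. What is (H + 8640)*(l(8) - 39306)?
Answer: -613354525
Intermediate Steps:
l(X) = 1
(H + 8640)*(l(8) - 39306) = (6965 + 8640)*(1 - 39306) = 15605*(-39305) = -613354525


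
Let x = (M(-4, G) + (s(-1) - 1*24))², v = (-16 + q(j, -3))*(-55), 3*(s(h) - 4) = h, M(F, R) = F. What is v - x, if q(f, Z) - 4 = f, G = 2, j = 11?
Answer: -4834/9 ≈ -537.11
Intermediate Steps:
s(h) = 4 + h/3
q(f, Z) = 4 + f
v = 55 (v = (-16 + (4 + 11))*(-55) = (-16 + 15)*(-55) = -1*(-55) = 55)
x = 5329/9 (x = (-4 + ((4 + (⅓)*(-1)) - 1*24))² = (-4 + ((4 - ⅓) - 24))² = (-4 + (11/3 - 24))² = (-4 - 61/3)² = (-73/3)² = 5329/9 ≈ 592.11)
v - x = 55 - 1*5329/9 = 55 - 5329/9 = -4834/9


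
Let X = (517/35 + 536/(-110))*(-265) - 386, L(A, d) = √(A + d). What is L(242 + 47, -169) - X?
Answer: 231705/77 + 2*√30 ≈ 3020.1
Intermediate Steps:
X = -231705/77 (X = (517*(1/35) + 536*(-1/110))*(-265) - 386 = (517/35 - 268/55)*(-265) - 386 = (3811/385)*(-265) - 386 = -201983/77 - 386 = -231705/77 ≈ -3009.2)
L(242 + 47, -169) - X = √((242 + 47) - 169) - 1*(-231705/77) = √(289 - 169) + 231705/77 = √120 + 231705/77 = 2*√30 + 231705/77 = 231705/77 + 2*√30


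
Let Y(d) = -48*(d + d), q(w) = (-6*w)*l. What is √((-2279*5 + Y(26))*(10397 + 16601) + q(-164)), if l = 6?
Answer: I*√375023314 ≈ 19366.0*I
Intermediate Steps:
q(w) = -36*w (q(w) = -6*w*6 = -36*w)
Y(d) = -96*d
√((-2279*5 + Y(26))*(10397 + 16601) + q(-164)) = √((-2279*5 - 96*26)*(10397 + 16601) - 36*(-164)) = √((-11395 - 2496)*26998 + 5904) = √(-13891*26998 + 5904) = √(-375029218 + 5904) = √(-375023314) = I*√375023314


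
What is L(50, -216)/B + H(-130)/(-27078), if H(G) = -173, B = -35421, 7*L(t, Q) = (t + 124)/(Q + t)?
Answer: 1187542253/185751478626 ≈ 0.0063932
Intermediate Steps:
L(t, Q) = (124 + t)/(7*(Q + t)) (L(t, Q) = ((t + 124)/(Q + t))/7 = ((124 + t)/(Q + t))/7 = (124 + t)/(7*(Q + t)))
L(50, -216)/B + H(-130)/(-27078) = ((124 + 50)/(7*(-216 + 50)))/(-35421) - 173/(-27078) = ((⅐)*174/(-166))*(-1/35421) - 173*(-1/27078) = ((⅐)*(-1/166)*174)*(-1/35421) + 173/27078 = -87/581*(-1/35421) + 173/27078 = 29/6859867 + 173/27078 = 1187542253/185751478626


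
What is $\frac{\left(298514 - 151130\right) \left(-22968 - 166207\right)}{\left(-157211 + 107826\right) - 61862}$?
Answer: $\frac{27881368200}{111247} \approx 2.5063 \cdot 10^{5}$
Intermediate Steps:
$\frac{\left(298514 - 151130\right) \left(-22968 - 166207\right)}{\left(-157211 + 107826\right) - 61862} = \frac{147384 \left(-189175\right)}{-49385 - 61862} = - \frac{27881368200}{-111247} = \left(-27881368200\right) \left(- \frac{1}{111247}\right) = \frac{27881368200}{111247}$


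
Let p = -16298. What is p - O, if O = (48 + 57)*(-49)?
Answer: -11153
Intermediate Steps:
O = -5145 (O = 105*(-49) = -5145)
p - O = -16298 - 1*(-5145) = -16298 + 5145 = -11153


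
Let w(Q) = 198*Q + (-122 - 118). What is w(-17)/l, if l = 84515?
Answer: -3606/84515 ≈ -0.042667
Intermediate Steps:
w(Q) = -240 + 198*Q (w(Q) = 198*Q - 240 = -240 + 198*Q)
w(-17)/l = (-240 + 198*(-17))/84515 = (-240 - 3366)*(1/84515) = -3606*1/84515 = -3606/84515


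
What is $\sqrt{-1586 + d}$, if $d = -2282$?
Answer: $2 i \sqrt{967} \approx 62.193 i$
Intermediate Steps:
$\sqrt{-1586 + d} = \sqrt{-1586 - 2282} = \sqrt{-3868} = 2 i \sqrt{967}$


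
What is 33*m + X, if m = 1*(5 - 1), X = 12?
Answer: 144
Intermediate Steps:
m = 4 (m = 1*4 = 4)
33*m + X = 33*4 + 12 = 132 + 12 = 144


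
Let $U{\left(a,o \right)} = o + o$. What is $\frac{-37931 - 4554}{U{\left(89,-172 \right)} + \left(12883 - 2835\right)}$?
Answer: $- \frac{42485}{9704} \approx -4.3781$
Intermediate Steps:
$U{\left(a,o \right)} = 2 o$
$\frac{-37931 - 4554}{U{\left(89,-172 \right)} + \left(12883 - 2835\right)} = \frac{-37931 - 4554}{2 \left(-172\right) + \left(12883 - 2835\right)} = - \frac{42485}{-344 + \left(12883 - 2835\right)} = - \frac{42485}{-344 + 10048} = - \frac{42485}{9704}$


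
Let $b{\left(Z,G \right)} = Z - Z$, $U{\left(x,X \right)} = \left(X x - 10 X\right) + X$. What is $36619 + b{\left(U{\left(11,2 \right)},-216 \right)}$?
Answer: $36619$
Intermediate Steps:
$U{\left(x,X \right)} = - 9 X + X x$ ($U{\left(x,X \right)} = \left(- 10 X + X x\right) + X = - 9 X + X x$)
$b{\left(Z,G \right)} = 0$
$36619 + b{\left(U{\left(11,2 \right)},-216 \right)} = 36619 + 0 = 36619$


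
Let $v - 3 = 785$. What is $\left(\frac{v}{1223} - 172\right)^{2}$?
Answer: $\frac{43918746624}{1495729} \approx 29363.0$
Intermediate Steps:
$v = 788$ ($v = 3 + 785 = 788$)
$\left(\frac{v}{1223} - 172\right)^{2} = \left(\frac{788}{1223} - 172\right)^{2} = \left(- \frac{209568}{1223}\right)^{2} = \frac{43918746624}{1495729}$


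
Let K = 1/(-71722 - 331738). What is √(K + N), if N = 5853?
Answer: √238187793342835/201730 ≈ 76.505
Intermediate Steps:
K = -1/403460 (K = 1/(-403460) = -1/403460 ≈ -2.4786e-6)
√(K + N) = √(-1/403460 + 5853) = √(2361451379/403460) = √238187793342835/201730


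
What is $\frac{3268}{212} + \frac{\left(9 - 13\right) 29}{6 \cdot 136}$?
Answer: $\frac{165131}{10812} \approx 15.273$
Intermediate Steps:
$\frac{3268}{212} + \frac{\left(9 - 13\right) 29}{6 \cdot 136} = 3268 \cdot \frac{1}{212} + \frac{\left(-4\right) 29}{816} = \frac{817}{53} - \frac{29}{204} = \frac{165131}{10812}$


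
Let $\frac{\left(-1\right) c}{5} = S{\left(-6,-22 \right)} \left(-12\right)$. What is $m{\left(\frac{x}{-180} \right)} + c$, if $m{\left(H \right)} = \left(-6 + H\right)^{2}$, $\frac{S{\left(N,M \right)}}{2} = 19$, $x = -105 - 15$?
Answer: $\frac{20776}{9} \approx 2308.4$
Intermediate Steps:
$x = -120$ ($x = -105 - 15 = -120$)
$S{\left(N,M \right)} = 38$ ($S{\left(N,M \right)} = 2 \cdot 19 = 38$)
$c = 2280$ ($c = - 5 \cdot 38 \left(-12\right) = \left(-5\right) \left(-456\right) = 2280$)
$m{\left(\frac{x}{-180} \right)} + c = \left(-6 - \frac{120}{-180}\right)^{2} + 2280 = \left(-6 - - \frac{2}{3}\right)^{2} + 2280 = \left(-6 + \frac{2}{3}\right)^{2} + 2280 = \left(- \frac{16}{3}\right)^{2} + 2280 = \frac{256}{9} + 2280 = \frac{20776}{9}$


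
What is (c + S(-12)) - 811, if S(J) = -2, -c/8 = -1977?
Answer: 15003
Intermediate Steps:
c = 15816 (c = -8*(-1977) = 15816)
(c + S(-12)) - 811 = (15816 - 2) - 811 = 15814 - 811 = 15003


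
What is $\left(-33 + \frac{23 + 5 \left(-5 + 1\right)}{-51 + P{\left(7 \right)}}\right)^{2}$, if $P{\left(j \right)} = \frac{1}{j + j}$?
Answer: $\frac{555592041}{508369} \approx 1092.9$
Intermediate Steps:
$P{\left(j \right)} = \frac{1}{2 j}$
$\left(-33 + \frac{23 + 5 \left(-5 + 1\right)}{-51 + P{\left(7 \right)}}\right)^{2} = \left(-33 + \frac{23 + 5 \left(-5 + 1\right)}{-51 + \frac{1}{2 \cdot 7}}\right)^{2} = \left(-33 + \frac{23 + 5 \left(-4\right)}{-51 + \frac{1}{2} \cdot \frac{1}{7}}\right)^{2} = \left(-33 + \frac{23 - 20}{-51 + \frac{1}{14}}\right)^{2} = \left(-33 + \frac{3}{- \frac{713}{14}}\right)^{2} = \left(-33 + 3 \left(- \frac{14}{713}\right)\right)^{2} = \left(-33 - \frac{42}{713}\right)^{2} = \left(- \frac{23571}{713}\right)^{2} = \frac{555592041}{508369}$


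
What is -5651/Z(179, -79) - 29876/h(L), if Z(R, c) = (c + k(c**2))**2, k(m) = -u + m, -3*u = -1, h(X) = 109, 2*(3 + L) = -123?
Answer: -10208492085731/37244779525 ≈ -274.09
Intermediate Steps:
L = -129/2 (L = -3 + (1/2)*(-123) = -3 - 123/2 = -129/2 ≈ -64.500)
u = 1/3 (u = -1/3*(-1) = 1/3 ≈ 0.33333)
k(m) = -1/3 + m (k(m) = -1*1/3 + m = -1/3 + m)
Z(R, c) = (-1/3 + c + c**2)**2 (Z(R, c) = (c + (-1/3 + c**2))**2 = (-1/3 + c + c**2)**2)
-5651/Z(179, -79) - 29876/h(L) = -5651*9/(-1 + 3*(-79) + 3*(-79)**2)**2 - 29876/109 = -5651*9/(-1 - 237 + 3*6241)**2 - 29876*1/109 = -5651*9/(-1 - 237 + 18723)**2 - 29876/109 = -5651/((1/9)*18485**2) - 29876/109 = -5651/((1/9)*341695225) - 29876/109 = -5651/341695225/9 - 29876/109 = -5651*9/341695225 - 29876/109 = -50859/341695225 - 29876/109 = -10208492085731/37244779525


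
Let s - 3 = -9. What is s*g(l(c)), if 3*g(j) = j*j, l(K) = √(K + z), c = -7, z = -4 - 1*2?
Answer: 26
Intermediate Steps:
z = -6 (z = -4 - 2 = -6)
s = -6 (s = 3 - 9 = -6)
l(K) = √(-6 + K) (l(K) = √(K - 6) = √(-6 + K))
g(j) = j²/3 (g(j) = (j*j)/3 = j²/3)
s*g(l(c)) = -2*(√(-6 - 7))² = -2*(√(-13))² = -2*(I*√13)² = -2*(-13) = -6*(-13/3) = 26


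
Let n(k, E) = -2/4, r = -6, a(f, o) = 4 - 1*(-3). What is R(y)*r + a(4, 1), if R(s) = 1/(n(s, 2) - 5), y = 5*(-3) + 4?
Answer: 89/11 ≈ 8.0909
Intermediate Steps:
a(f, o) = 7 (a(f, o) = 4 + 3 = 7)
y = -11 (y = -15 + 4 = -11)
n(k, E) = -½ (n(k, E) = -2*¼ = -½)
R(s) = -2/11 (R(s) = 1/(-½ - 5) = 1/(-11/2) = -2/11)
R(y)*r + a(4, 1) = -2/11*(-6) + 7 = 12/11 + 7 = 89/11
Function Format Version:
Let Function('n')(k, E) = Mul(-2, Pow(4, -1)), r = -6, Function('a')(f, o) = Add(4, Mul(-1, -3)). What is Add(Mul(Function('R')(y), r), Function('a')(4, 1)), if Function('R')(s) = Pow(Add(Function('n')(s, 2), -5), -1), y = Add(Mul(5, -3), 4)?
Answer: Rational(89, 11) ≈ 8.0909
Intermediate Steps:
Function('a')(f, o) = 7 (Function('a')(f, o) = Add(4, 3) = 7)
y = -11 (y = Add(-15, 4) = -11)
Function('n')(k, E) = Rational(-1, 2) (Function('n')(k, E) = Mul(-2, Rational(1, 4)) = Rational(-1, 2))
Function('R')(s) = Rational(-2, 11) (Function('R')(s) = Pow(Add(Rational(-1, 2), -5), -1) = Pow(Rational(-11, 2), -1) = Rational(-2, 11))
Add(Mul(Function('R')(y), r), Function('a')(4, 1)) = Add(Mul(Rational(-2, 11), -6), 7) = Add(Rational(12, 11), 7) = Rational(89, 11)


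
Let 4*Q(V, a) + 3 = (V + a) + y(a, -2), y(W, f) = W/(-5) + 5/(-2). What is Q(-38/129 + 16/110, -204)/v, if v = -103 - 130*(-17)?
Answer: -2395969/119593320 ≈ -0.020034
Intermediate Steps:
v = 2107 (v = -103 + 2210 = 2107)
y(W, f) = -5/2 - W/5 (y(W, f) = W*(-1/5) + 5*(-1/2) = -W/5 - 5/2 = -5/2 - W/5)
Q(V, a) = -11/8 + V/4 + a/5 (Q(V, a) = -3/4 + ((V + a) + (-5/2 - a/5))/4 = -3/4 + (-5/2 + V + 4*a/5)/4 = -3/4 + (-5/8 + V/4 + a/5) = -11/8 + V/4 + a/5)
Q(-38/129 + 16/110, -204)/v = (-11/8 + (-38/129 + 16/110)/4 + (1/5)*(-204))/2107 = (-11/8 + (-38*1/129 + 16*(1/110))/4 - 204/5)*(1/2107) = (-11/8 + (-38/129 + 8/55)/4 - 204/5)*(1/2107) = (-11/8 + (1/4)*(-1058/7095) - 204/5)*(1/2107) = (-11/8 - 529/14190 - 204/5)*(1/2107) = -2395969/56760*1/2107 = -2395969/119593320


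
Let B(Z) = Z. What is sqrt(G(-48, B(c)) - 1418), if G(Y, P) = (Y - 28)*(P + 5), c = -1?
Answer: I*sqrt(1722) ≈ 41.497*I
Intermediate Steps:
G(Y, P) = (-28 + Y)*(5 + P)
sqrt(G(-48, B(c)) - 1418) = sqrt((-140 - 28*(-1) + 5*(-48) - 1*(-48)) - 1418) = sqrt((-140 + 28 - 240 + 48) - 1418) = sqrt(-304 - 1418) = sqrt(-1722) = I*sqrt(1722)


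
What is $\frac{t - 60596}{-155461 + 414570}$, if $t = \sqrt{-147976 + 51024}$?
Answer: $- \frac{60596}{259109} + \frac{2 i \sqrt{24238}}{259109} \approx -0.23386 + 0.0012017 i$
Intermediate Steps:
$t = 2 i \sqrt{24238}$ ($t = \sqrt{-96952} = 2 i \sqrt{24238} \approx 311.37 i$)
$\frac{t - 60596}{-155461 + 414570} = \frac{2 i \sqrt{24238} - 60596}{-155461 + 414570} = \frac{-60596 + 2 i \sqrt{24238}}{259109} = \left(-60596 + 2 i \sqrt{24238}\right) \frac{1}{259109} = - \frac{60596}{259109} + \frac{2 i \sqrt{24238}}{259109}$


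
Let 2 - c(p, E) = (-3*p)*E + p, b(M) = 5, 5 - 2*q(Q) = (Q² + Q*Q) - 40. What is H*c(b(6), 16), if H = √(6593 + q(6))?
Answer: 237*√26318/2 ≈ 19224.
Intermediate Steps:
q(Q) = 45/2 - Q² (q(Q) = 5/2 - ((Q² + Q*Q) - 40)/2 = 5/2 - ((Q² + Q²) - 40)/2 = 5/2 - (2*Q² - 40)/2 = 5/2 - (-40 + 2*Q²)/2 = 5/2 + (20 - Q²) = 45/2 - Q²)
H = √26318/2 (H = √(6593 + (45/2 - 1*6²)) = √(6593 + (45/2 - 1*36)) = √(6593 + (45/2 - 36)) = √(6593 - 27/2) = √(13159/2) = √26318/2 ≈ 81.114)
c(p, E) = 2 - p + 3*E*p (c(p, E) = 2 - ((-3*p)*E + p) = 2 - (-3*E*p + p) = 2 - (p - 3*E*p) = 2 + (-p + 3*E*p) = 2 - p + 3*E*p)
H*c(b(6), 16) = (√26318/2)*(2 - 1*5 + 3*16*5) = (√26318/2)*(2 - 5 + 240) = (√26318/2)*237 = 237*√26318/2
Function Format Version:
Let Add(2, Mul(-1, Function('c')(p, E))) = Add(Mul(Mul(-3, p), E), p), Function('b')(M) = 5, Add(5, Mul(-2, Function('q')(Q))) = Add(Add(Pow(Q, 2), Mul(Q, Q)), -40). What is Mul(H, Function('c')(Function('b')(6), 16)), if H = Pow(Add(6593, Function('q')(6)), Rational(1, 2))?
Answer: Mul(Rational(237, 2), Pow(26318, Rational(1, 2))) ≈ 19224.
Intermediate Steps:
Function('q')(Q) = Add(Rational(45, 2), Mul(-1, Pow(Q, 2))) (Function('q')(Q) = Add(Rational(5, 2), Mul(Rational(-1, 2), Add(Add(Pow(Q, 2), Mul(Q, Q)), -40))) = Add(Rational(5, 2), Mul(Rational(-1, 2), Add(Add(Pow(Q, 2), Pow(Q, 2)), -40))) = Add(Rational(5, 2), Mul(Rational(-1, 2), Add(Mul(2, Pow(Q, 2)), -40))) = Add(Rational(5, 2), Mul(Rational(-1, 2), Add(-40, Mul(2, Pow(Q, 2))))) = Add(Rational(5, 2), Add(20, Mul(-1, Pow(Q, 2)))) = Add(Rational(45, 2), Mul(-1, Pow(Q, 2))))
H = Mul(Rational(1, 2), Pow(26318, Rational(1, 2))) (H = Pow(Add(6593, Add(Rational(45, 2), Mul(-1, Pow(6, 2)))), Rational(1, 2)) = Pow(Add(6593, Add(Rational(45, 2), Mul(-1, 36))), Rational(1, 2)) = Pow(Add(6593, Add(Rational(45, 2), -36)), Rational(1, 2)) = Pow(Add(6593, Rational(-27, 2)), Rational(1, 2)) = Pow(Rational(13159, 2), Rational(1, 2)) = Mul(Rational(1, 2), Pow(26318, Rational(1, 2))) ≈ 81.114)
Function('c')(p, E) = Add(2, Mul(-1, p), Mul(3, E, p)) (Function('c')(p, E) = Add(2, Mul(-1, Add(Mul(Mul(-3, p), E), p))) = Add(2, Mul(-1, Add(Mul(-3, E, p), p))) = Add(2, Mul(-1, Add(p, Mul(-3, E, p)))) = Add(2, Add(Mul(-1, p), Mul(3, E, p))) = Add(2, Mul(-1, p), Mul(3, E, p)))
Mul(H, Function('c')(Function('b')(6), 16)) = Mul(Mul(Rational(1, 2), Pow(26318, Rational(1, 2))), Add(2, Mul(-1, 5), Mul(3, 16, 5))) = Mul(Mul(Rational(1, 2), Pow(26318, Rational(1, 2))), Add(2, -5, 240)) = Mul(Mul(Rational(1, 2), Pow(26318, Rational(1, 2))), 237) = Mul(Rational(237, 2), Pow(26318, Rational(1, 2)))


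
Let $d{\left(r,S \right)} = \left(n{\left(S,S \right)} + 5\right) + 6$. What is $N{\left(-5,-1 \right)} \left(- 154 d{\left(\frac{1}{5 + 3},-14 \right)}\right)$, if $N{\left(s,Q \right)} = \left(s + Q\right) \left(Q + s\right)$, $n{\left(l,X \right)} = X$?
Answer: $16632$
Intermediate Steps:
$N{\left(s,Q \right)} = \left(Q + s\right)^{2}$ ($N{\left(s,Q \right)} = \left(Q + s\right) \left(Q + s\right) = \left(Q + s\right)^{2}$)
$d{\left(r,S \right)} = 11 + S$ ($d{\left(r,S \right)} = \left(S + 5\right) + 6 = \left(5 + S\right) + 6 = 11 + S$)
$N{\left(-5,-1 \right)} \left(- 154 d{\left(\frac{1}{5 + 3},-14 \right)}\right) = \left(-1 - 5\right)^{2} \left(- 154 \left(11 - 14\right)\right) = \left(-6\right)^{2} \left(\left(-154\right) \left(-3\right)\right) = 36 \cdot 462 = 16632$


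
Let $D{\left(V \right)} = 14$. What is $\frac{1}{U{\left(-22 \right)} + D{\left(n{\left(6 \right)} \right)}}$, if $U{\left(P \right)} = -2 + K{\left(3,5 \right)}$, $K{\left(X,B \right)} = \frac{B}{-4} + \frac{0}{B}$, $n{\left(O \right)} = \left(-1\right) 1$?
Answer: $\frac{4}{43} \approx 0.093023$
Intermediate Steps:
$n{\left(O \right)} = -1$
$K{\left(X,B \right)} = - \frac{B}{4}$ ($K{\left(X,B \right)} = B \left(- \frac{1}{4}\right) + 0 = - \frac{B}{4} + 0 = - \frac{B}{4}$)
$U{\left(P \right)} = - \frac{13}{4}$ ($U{\left(P \right)} = -2 - \frac{5}{4} = - \frac{13}{4}$)
$\frac{1}{U{\left(-22 \right)} + D{\left(n{\left(6 \right)} \right)}} = \frac{1}{- \frac{13}{4} + 14} = \frac{1}{\frac{43}{4}} = \frac{4}{43}$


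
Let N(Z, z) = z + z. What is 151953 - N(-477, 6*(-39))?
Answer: 152421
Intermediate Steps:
N(Z, z) = 2*z
151953 - N(-477, 6*(-39)) = 151953 - 2*6*(-39) = 151953 - 2*(-234) = 151953 - 1*(-468) = 151953 + 468 = 152421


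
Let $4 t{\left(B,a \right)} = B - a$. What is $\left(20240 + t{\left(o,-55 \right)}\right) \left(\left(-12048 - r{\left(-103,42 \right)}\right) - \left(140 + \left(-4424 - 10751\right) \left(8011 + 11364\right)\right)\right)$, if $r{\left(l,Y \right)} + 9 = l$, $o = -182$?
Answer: $\frac{23765188876317}{4} \approx 5.9413 \cdot 10^{12}$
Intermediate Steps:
$r{\left(l,Y \right)} = -9 + l$
$t{\left(B,a \right)} = - \frac{a}{4} + \frac{B}{4}$ ($t{\left(B,a \right)} = \frac{B - a}{4} = - \frac{a}{4} + \frac{B}{4}$)
$\left(20240 + t{\left(o,-55 \right)}\right) \left(\left(-12048 - r{\left(-103,42 \right)}\right) - \left(140 + \left(-4424 - 10751\right) \left(8011 + 11364\right)\right)\right) = \left(20240 + \left(\left(- \frac{1}{4}\right) \left(-55\right) + \frac{1}{4} \left(-182\right)\right)\right) \left(\left(-12048 - \left(-9 - 103\right)\right) - \left(140 + \left(-4424 - 10751\right) \left(8011 + 11364\right)\right)\right) = \left(20240 + \left(\frac{55}{4} - \frac{91}{2}\right)\right) \left(\left(-12048 - -112\right) - \left(140 - 294015625\right)\right) = \left(20240 - \frac{127}{4}\right) \left(\left(-12048 + 112\right) - -294015485\right) = \frac{80833 \left(-11936 + \left(-140 + 294015625\right)\right)}{4} = \frac{80833 \left(-11936 + 294015485\right)}{4} = \frac{80833}{4} \cdot 294003549 = \frac{23765188876317}{4}$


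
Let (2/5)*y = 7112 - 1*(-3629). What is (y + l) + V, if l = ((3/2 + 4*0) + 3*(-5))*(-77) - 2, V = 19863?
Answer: 47753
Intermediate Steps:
y = 53705/2 (y = 5*(7112 - 1*(-3629))/2 = 5*(7112 + 3629)/2 = (5/2)*10741 = 53705/2 ≈ 26853.)
l = 2075/2 (l = ((3*(½) + 0) - 15)*(-77) - 2 = ((3/2 + 0) - 15)*(-77) - 2 = (3/2 - 15)*(-77) - 2 = -27/2*(-77) - 2 = 2079/2 - 2 = 2075/2 ≈ 1037.5)
(y + l) + V = (53705/2 + 2075/2) + 19863 = 27890 + 19863 = 47753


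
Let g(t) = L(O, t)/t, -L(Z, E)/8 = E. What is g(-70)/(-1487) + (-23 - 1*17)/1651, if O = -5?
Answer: -46272/2455037 ≈ -0.018848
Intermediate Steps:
L(Z, E) = -8*E
g(t) = -8 (g(t) = (-8*t)/t = -8)
g(-70)/(-1487) + (-23 - 1*17)/1651 = -8/(-1487) + (-23 - 1*17)/1651 = -8*(-1/1487) + (-23 - 17)*(1/1651) = 8/1487 - 40*1/1651 = 8/1487 - 40/1651 = -46272/2455037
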